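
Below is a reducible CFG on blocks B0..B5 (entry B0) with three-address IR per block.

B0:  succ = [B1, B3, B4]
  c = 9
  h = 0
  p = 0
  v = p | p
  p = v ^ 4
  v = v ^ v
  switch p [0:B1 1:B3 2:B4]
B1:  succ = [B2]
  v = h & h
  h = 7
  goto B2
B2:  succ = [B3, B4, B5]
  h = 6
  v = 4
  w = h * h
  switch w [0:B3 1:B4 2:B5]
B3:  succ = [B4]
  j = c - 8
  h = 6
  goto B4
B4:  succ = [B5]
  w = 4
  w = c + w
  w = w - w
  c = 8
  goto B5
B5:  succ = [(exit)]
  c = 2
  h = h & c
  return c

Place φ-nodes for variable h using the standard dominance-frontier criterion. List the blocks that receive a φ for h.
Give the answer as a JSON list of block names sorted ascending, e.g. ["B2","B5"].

idom tree: B1←B0 B2←B1 B3←B0 B4←B0 B5←B0
Dom at joins:
  B3: preds {B0,B2}: {B0} ∩ {B0,B1,B2} = {B0}; idom=B0
  B4: preds {B0,B2,B3}: {B0} ∩ {B0,B1,B2} ∩ {B0,B3} = {B0}; idom=B0
  B5: preds {B2,B4}: {B0,B1,B2} ∩ {B0,B4} = {B0}; idom=B0

DF derivation:
  join B3 pred B0: · stop@B0
  join B3 pred B2: B2→B1 stop@B0
  join B4 pred B0: · stop@B0
  join B4 pred B2: B2→B1 stop@B0
  join B4 pred B3: B3 stop@B0
  join B5 pred B2: B2→B1 stop@B0
  join B5 pred B4: B4 stop@B0
  DF(B0)=∅
  DF(B1)={B3,B4,B5}
  DF(B2)={B3,B4,B5}
  DF(B3)={B4}
  DF(B4)={B5}
  DF(B5)=∅

φ for h: defs {B0,B1,B2,B3,B5}
  DF⁺ = {B3,B4,B5}

Answer: ["B3", "B4", "B5"]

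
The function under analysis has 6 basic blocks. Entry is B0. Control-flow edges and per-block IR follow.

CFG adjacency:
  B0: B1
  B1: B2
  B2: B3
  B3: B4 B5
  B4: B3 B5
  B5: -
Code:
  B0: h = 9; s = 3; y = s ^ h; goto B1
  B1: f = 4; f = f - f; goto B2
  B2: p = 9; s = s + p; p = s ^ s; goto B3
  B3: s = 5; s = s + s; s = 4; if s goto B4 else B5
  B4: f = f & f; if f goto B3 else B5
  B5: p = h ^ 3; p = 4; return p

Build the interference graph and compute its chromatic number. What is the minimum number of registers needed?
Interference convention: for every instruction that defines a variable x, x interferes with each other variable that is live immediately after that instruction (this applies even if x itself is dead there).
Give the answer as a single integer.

Per-block:
  B0 def {h,s,y} use ∅
  B1 def {f} use ∅
  B2 def {p,s} use {s}
  B3 def {s} use ∅
  B4 def {f} use {f}
  B5 def {p} use {h}

Liveness:
  B0 li=∅ lo={h,s}
  B1 li={h,s} lo={f,h,s}
  B2 li={f,h,s} lo={f,h}
  B3 li={f,h} lo={f,h}
  B4 li={f,h} lo={f,h}
  B5 li={h} lo=∅

Interfere edges:
  f — {h,p,s}
  h — {f,p,s,y}
  p — {f,h,s}
  s — {f,h,p,y}
  y — {h,s}

Chromatic number:
  lower bound: {f,h,p,s} mutually conflict ⇒ χ ≥ 4
  4-colouring: r0={h}  r1={s}  r2={f,y}  r3={p}
  χ = 4

Answer: 4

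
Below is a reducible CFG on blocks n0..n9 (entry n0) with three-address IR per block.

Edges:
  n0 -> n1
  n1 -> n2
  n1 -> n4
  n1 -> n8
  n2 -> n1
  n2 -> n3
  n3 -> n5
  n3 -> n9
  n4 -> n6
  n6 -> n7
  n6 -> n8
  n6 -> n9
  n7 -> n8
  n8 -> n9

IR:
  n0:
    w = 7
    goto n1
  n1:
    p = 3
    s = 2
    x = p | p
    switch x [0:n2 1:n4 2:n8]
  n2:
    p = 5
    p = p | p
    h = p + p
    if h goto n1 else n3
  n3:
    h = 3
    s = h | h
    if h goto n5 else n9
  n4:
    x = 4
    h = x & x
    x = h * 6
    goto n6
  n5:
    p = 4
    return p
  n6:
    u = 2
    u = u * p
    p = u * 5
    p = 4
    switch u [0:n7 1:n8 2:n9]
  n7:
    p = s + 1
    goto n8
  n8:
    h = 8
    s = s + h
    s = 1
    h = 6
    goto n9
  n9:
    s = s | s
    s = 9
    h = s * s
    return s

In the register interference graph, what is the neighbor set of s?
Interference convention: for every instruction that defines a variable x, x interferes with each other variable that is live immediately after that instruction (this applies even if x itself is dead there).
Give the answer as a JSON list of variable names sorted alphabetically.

Answer: ["h", "p", "u", "x"]

Working:
Per-block:
  n0: def={w} ue=∅
  n1: def={p,s,x} ue=∅
  n2: def={h,p} ue=∅
  n3: def={h,s} ue=∅
  n4: def={h,x} ue=∅
  n5: def={p} ue=∅
  n6: def={p,u} ue={p}
  n7: def={p} ue={s}
  n8: def={h,s} ue={s}
  n9: def={h,s} ue={s}

Liveness:
  live n0: ∅→∅
  live n1: ∅→{p,s}
  live n2: ∅→∅
  live n3: ∅→{s}
  live n4: {p,s}→{p,s}
  live n5: ∅→∅
  live n6: {p,s}→{s}
  live n7: {s}→{s}
  live n8: {s}→{s}
  live n9: {s}→∅

Conflict graph:
  h: {p,s}
  p: {h,s,u,x}
  s: {h,p,u,x}
  u: {p,s}
  w: ∅
  x: {p,s}

N(s) = ["h", "p", "u", "x"]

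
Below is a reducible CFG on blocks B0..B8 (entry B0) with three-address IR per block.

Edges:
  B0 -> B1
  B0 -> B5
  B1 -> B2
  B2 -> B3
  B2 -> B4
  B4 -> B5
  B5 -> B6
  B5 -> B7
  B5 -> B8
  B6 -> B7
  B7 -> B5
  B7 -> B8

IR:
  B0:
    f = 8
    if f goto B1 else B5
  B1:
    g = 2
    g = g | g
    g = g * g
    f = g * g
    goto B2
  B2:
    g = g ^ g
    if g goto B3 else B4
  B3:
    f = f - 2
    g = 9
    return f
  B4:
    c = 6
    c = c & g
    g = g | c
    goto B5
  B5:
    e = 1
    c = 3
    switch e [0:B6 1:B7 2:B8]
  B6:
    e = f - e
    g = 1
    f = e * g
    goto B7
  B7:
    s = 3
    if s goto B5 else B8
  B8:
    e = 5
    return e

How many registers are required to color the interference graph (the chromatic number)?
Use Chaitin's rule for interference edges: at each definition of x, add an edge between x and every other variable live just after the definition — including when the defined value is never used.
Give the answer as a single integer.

Answer: 4

Derivation:
Per-block:
  B0: {f} / ∅
  B1: {f,g} / ∅
  B2: {g} / {g}
  B3: {f,g} / {f}
  B4: {c,g} / {g}
  B5: {c,e} / ∅
  B6: {e,f,g} / {e,f}
  B7: {s} / ∅
  B8: {e} / ∅

Liveness:
  B0 li=∅ lo={f}
  B1 li=∅ lo={f,g}
  B2 li={f,g} lo={f,g}
  B3 li={f} lo=∅
  B4 li={f,g} lo={f}
  B5 li={f} lo={e,f}
  B6 li={e,f} lo={f}
  B7 li={f} lo={f}
  B8 li=∅ lo=∅

Conflict graph:
  c: {e,f,g}
  e: {c,f,g}
  f: {c,e,g,s}
  g: {c,e,f}
  s: {f}

Colouring:
  {c,e,f,g} pairwise interfere (4-clique) ⇒ χ ≥ 4
  assign c→R1 e→R2 f→R0 g→R3 s→R1 — no edge inside a register ⇒ χ ≤ 4
  χ = 4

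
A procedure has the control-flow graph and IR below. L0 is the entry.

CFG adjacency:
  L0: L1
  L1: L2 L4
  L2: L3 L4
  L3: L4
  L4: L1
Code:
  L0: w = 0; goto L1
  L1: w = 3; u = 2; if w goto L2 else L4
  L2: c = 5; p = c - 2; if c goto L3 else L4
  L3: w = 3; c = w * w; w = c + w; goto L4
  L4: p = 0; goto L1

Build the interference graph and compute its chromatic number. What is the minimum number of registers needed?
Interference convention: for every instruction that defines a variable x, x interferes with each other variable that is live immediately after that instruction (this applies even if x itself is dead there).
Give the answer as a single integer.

Block summaries:
  L0 def {w} use ∅
  L1 def {u,w} use ∅
  L2 def {c,p} use ∅
  L3 def {c,w} use ∅
  L4 def {p} use ∅

Live sets:
  L0: in=∅ out=∅
  L1: in=∅ out=∅
  L2: in=∅ out=∅
  L3: in=∅ out=∅
  L4: in=∅ out=∅

Interfere edges:
  c↔{p,w}
  p↔{c}
  u↔{w}
  w↔{c,u}

Registers:
  lower bound: {c,p} mutually conflict ⇒ χ ≥ 2
  assign c→R0 p→R1 u→R0 w→R1 — no edge inside a register ⇒ χ ≤ 2
  χ = 2

Answer: 2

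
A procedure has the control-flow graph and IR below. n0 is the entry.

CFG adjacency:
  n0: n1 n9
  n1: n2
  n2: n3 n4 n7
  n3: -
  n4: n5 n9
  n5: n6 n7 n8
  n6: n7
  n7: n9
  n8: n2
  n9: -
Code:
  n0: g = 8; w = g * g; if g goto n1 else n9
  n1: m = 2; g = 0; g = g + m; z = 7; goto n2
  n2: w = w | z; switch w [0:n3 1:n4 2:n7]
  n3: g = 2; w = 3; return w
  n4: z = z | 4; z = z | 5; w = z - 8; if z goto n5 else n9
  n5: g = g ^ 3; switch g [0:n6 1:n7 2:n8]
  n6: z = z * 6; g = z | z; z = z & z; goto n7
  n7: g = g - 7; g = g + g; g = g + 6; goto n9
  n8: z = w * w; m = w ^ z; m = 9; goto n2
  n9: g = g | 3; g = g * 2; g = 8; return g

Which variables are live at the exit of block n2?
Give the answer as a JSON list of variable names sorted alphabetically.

def/use:
  n0: def={g,w} ue=∅
  n1: def={g,m,z} ue=∅
  n2: def={w} ue={w,z}
  n3: def={g,w} ue=∅
  n4: def={w,z} ue={z}
  n5: def={g} ue={g}
  n6: def={g,z} ue={z}
  n7: def={g} ue={g}
  n8: def={m,z} ue={w}
  n9: def={g} ue={g}

Live sets:
  n0 li=∅ lo={g,w}
  n1 li={w} lo={g,w,z}
  n2 li={g,w,z} lo={g,z}
  n3 li=∅ lo=∅
  n4 li={g,z} lo={g,w,z}
  n5 li={g,w,z} lo={g,w,z}
  n6 li={z} lo={g}
  n7 li={g} lo={g}
  n8 li={g,w} lo={g,w,z}
  n9 li={g} lo=∅

live-out(n2) = ["g", "z"]

Answer: ["g", "z"]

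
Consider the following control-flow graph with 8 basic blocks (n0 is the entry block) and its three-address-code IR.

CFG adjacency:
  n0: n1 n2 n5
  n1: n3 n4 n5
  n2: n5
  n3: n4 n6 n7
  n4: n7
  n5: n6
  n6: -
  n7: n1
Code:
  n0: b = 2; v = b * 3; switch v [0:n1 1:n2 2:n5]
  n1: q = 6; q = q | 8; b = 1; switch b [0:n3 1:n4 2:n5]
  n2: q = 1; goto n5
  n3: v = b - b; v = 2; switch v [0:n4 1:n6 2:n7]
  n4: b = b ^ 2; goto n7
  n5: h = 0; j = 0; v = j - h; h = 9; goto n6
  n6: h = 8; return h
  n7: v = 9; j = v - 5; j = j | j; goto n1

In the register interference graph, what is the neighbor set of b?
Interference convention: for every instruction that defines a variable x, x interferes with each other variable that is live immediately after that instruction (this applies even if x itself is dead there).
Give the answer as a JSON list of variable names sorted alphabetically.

Block summaries:
  n0: def={b,v} ue=∅
  n1: def={b,q} ue=∅
  n2: def={q} ue=∅
  n3: def={v} ue={b}
  n4: def={b} ue={b}
  n5: def={h,j,v} ue=∅
  n6: def={h} ue=∅
  n7: def={j,v} ue=∅

Liveness:
  n0 li=∅ lo=∅
  n1 li=∅ lo={b}
  n2 li=∅ lo=∅
  n3 li={b} lo={b}
  n4 li={b} lo=∅
  n5 li=∅ lo=∅
  n6 li=∅ lo=∅
  n7 li=∅ lo=∅

Conflict graph:
  b↔{v}
  h↔{j}
  j↔{h}
  q↔∅
  v↔{b}

N(b) = ["v"]

Answer: ["v"]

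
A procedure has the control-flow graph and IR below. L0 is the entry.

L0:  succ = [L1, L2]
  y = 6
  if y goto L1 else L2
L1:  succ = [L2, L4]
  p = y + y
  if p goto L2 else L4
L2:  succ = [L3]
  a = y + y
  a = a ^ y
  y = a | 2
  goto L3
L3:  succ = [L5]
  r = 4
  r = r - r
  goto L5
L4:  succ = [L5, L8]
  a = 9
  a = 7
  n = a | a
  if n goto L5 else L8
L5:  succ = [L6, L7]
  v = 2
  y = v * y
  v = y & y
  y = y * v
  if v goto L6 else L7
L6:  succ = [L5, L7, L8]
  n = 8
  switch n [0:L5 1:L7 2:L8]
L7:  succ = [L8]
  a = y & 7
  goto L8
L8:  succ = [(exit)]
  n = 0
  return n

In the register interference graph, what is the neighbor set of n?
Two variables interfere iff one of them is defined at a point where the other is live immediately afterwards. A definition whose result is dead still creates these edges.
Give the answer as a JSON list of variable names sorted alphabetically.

Answer: ["y"]

Derivation:
def/use:
  L0: def={y} ue=∅
  L1: def={p} ue={y}
  L2: def={a,y} ue={y}
  L3: def={r} ue=∅
  L4: def={a,n} ue=∅
  L5: def={v,y} ue={y}
  L6: def={n} ue=∅
  L7: def={a} ue={y}
  L8: def={n} ue=∅

Liveness:
  live L0: ∅→{y}
  live L1: {y}→{y}
  live L2: {y}→{y}
  live L3: {y}→{y}
  live L4: {y}→{y}
  live L5: {y}→{y}
  live L6: {y}→{y}
  live L7: {y}→∅
  live L8: ∅→∅

Interference:
  a: {y}
  n: {y}
  p: {y}
  r: {y}
  v: {y}
  y: {a,n,p,r,v}

N(n) = ["y"]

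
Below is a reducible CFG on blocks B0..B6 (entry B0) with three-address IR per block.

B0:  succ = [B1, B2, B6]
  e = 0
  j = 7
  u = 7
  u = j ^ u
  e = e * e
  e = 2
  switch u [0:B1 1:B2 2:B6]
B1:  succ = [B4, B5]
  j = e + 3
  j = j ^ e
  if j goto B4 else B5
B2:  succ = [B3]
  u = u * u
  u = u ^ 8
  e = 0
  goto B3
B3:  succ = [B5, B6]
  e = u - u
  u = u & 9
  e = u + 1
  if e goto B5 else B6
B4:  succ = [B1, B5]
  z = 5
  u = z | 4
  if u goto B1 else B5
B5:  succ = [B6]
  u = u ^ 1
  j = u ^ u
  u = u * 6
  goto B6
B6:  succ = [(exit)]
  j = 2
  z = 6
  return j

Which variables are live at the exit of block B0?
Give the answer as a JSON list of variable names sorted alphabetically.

Answer: ["e", "u"]

Working:
Block summaries:
  B0: def={e,j,u} ue=∅
  B1: def={j} ue={e}
  B2: def={e,u} ue={u}
  B3: def={e,u} ue={u}
  B4: def={u,z} ue=∅
  B5: def={j,u} ue={u}
  B6: def={j,z} ue=∅

Backward fixpoint:
  B0: in=∅ out={e,u}
  B1: in={e,u} out={e,u}
  B2: in={u} out={u}
  B3: in={u} out={u}
  B4: in={e} out={e,u}
  B5: in={u} out=∅
  B6: in=∅ out=∅

live-out(B0) = ["e", "u"]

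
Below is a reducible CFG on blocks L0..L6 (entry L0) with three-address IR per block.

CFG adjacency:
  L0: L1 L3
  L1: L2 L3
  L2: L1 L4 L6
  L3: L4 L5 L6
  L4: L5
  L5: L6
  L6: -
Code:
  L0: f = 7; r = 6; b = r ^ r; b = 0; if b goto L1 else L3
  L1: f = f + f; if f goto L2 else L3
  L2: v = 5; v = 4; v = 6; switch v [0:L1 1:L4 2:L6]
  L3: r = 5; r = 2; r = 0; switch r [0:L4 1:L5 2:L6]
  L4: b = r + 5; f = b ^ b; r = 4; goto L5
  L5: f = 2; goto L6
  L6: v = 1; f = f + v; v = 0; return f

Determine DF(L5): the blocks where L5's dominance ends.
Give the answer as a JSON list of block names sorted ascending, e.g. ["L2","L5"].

Answer: ["L6"]

Derivation:
idom tree: L1←L0 L2←L1 L3←L0 L4←L0 L5←L0 L6←L0
Dom∩ at merges:
  L1: preds {L0,L2}: {L0} ∩ {L0,L1,L2} = {L0}; idom=L0
  L3: preds {L0,L1}: {L0} ∩ {L0,L1} = {L0}; idom=L0
  L4: preds {L2,L3}: {L0,L1,L2} ∩ {L0,L3} = {L0}; idom=L0
  L5: preds {L3,L4}: {L0,L3} ∩ {L0,L4} = {L0}; idom=L0
  L6: preds {L2,L3,L5}: {L0,L1,L2} ∩ {L0,L3} ∩ {L0,L5} = {L0}; idom=L0

Frontier:
  join L1 pred L0: · stop@L0
  join L1 pred L2: L2→L1 stop@L0
  join L3 pred L0: · stop@L0
  join L3 pred L1: L1 stop@L0
  join L4 pred L2: L2→L1 stop@L0
  join L4 pred L3: L3 stop@L0
  join L5 pred L3: L3 stop@L0
  join L5 pred L4: L4 stop@L0
  join L6 pred L2: L2→L1 stop@L0
  join L6 pred L3: L3 stop@L0
  join L6 pred L5: L5 stop@L0
  DF(L0)=∅
  DF(L1)={L1,L3,L4,L6}
  DF(L2)={L1,L4,L6}
  DF(L3)={L4,L5,L6}
  DF(L4)={L5}
  DF(L5)={L6}
  DF(L6)=∅

DF(L5) = ["L6"]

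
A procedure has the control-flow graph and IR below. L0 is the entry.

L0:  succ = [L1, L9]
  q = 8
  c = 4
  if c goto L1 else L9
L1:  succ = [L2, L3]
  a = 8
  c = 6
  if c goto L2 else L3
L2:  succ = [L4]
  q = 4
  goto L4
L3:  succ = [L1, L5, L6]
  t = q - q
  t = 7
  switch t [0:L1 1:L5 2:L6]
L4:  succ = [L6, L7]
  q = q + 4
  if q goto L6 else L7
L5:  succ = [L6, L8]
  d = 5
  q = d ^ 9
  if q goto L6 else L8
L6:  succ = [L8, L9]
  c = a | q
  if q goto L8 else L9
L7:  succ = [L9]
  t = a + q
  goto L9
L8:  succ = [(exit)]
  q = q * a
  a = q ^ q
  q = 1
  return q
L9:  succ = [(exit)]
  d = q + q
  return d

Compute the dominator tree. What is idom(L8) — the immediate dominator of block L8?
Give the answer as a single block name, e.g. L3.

idom tree: L1←L0 L2←L1 L3←L1 L4←L2 L5←L3 L6←L1 L7←L4 L8←L1 L9←L0
Dom at joins:
  L1: preds {L0,L3}: {L0} ∩ {L0,L1,L3} = {L0}; idom=L0
  L6: preds {L3,L4,L5}: {L0,L1,L3} ∩ {L0,L1,L2,L4} ∩ {L0,L1,L3,L5} = {L0,L1}; idom=L1
  L8: preds {L5,L6}: {L0,L1,L3,L5} ∩ {L0,L1,L6} = {L0,L1}; idom=L1
  L9: preds {L0,L6,L7}: {L0} ∩ {L0,L1,L6} ∩ {L0,L1,L2,L4,L7} = {L0}; idom=L0

idom(L8) = L1

Answer: L1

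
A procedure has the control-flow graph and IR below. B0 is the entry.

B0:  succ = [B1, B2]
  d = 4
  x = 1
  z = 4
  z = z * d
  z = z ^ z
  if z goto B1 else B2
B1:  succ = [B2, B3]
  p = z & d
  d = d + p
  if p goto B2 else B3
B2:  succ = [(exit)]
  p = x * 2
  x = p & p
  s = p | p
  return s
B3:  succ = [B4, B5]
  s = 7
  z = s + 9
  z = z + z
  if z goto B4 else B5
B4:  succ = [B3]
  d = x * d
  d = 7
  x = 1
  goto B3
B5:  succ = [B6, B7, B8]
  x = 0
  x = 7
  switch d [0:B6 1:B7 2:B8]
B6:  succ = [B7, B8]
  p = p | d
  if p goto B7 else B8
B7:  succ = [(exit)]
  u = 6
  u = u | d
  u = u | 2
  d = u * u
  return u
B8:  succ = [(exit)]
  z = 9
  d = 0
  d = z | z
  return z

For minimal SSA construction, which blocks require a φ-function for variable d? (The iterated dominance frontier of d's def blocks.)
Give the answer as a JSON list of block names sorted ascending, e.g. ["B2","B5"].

Answer: ["B2", "B3"]

Analysis:
idom tree: B1←B0 B2←B0 B3←B1 B4←B3 B5←B3 B6←B5 B7←B5 B8←B5
Dom at joins:
  B2: preds {B0,B1}: {B0} ∩ {B0,B1} = {B0}; idom=B0
  B3: preds {B1,B4}: {B0,B1} ∩ {B0,B1,B3,B4} = {B0,B1}; idom=B1
  B7: preds {B5,B6}: {B0,B1,B3,B5} ∩ {B0,B1,B3,B5,B6} = {B0,B1,B3,B5}; idom=B5
  B8: preds {B5,B6}: {B0,B1,B3,B5} ∩ {B0,B1,B3,B5,B6} = {B0,B1,B3,B5}; idom=B5

DF walk-up:
  join B2 pred B0: · stop@B0
  join B2 pred B1: B1 stop@B0
  join B3 pred B1: · stop@B1
  join B3 pred B4: B4→B3 stop@B1
  join B7 pred B5: · stop@B5
  join B7 pred B6: B6 stop@B5
  join B8 pred B5: · stop@B5
  join B8 pred B6: B6 stop@B5
  B0: DF=∅
  B1: DF={B2}
  B2: DF=∅
  B3: DF={B3}
  B4: DF={B3}
  B5: DF=∅
  B6: DF={B7,B8}
  B7: DF=∅
  B8: DF=∅

φ for d: defs {B0,B1,B4,B7,B8}
  DF⁺ = {B2,B3}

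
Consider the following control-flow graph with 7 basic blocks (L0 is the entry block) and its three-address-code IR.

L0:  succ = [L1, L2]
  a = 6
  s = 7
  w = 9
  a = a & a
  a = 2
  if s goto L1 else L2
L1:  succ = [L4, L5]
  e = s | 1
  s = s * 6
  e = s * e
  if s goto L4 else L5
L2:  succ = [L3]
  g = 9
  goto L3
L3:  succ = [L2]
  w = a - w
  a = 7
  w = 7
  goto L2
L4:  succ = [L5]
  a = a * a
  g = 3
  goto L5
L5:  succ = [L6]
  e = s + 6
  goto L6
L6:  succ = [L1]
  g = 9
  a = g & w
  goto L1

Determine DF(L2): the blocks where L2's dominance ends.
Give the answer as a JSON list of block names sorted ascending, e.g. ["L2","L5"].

idom tree: L1←L0 L2←L0 L3←L2 L4←L1 L5←L1 L6←L5
Dom∩ at merges:
  L1: preds {L0,L6}: {L0} ∩ {L0,L1,L5,L6} = {L0}; idom=L0
  L2: preds {L0,L3}: {L0} ∩ {L0,L2,L3} = {L0}; idom=L0
  L5: preds {L1,L4}: {L0,L1} ∩ {L0,L1,L4} = {L0,L1}; idom=L1

DF walk-up:
  L1←L0: walk · to L0
  L1←L6: walk L6→L5→L1 to L0
  L2←L0: walk · to L0
  L2←L3: walk L3→L2 to L0
  L5←L1: walk · to L1
  L5←L4: walk L4 to L1
  L0 → ∅
  L1 → {L1}
  L2 → {L2}
  L3 → {L2}
  L4 → {L5}
  L5 → {L1}
  L6 → {L1}

DF(L2) = ["L2"]

Answer: ["L2"]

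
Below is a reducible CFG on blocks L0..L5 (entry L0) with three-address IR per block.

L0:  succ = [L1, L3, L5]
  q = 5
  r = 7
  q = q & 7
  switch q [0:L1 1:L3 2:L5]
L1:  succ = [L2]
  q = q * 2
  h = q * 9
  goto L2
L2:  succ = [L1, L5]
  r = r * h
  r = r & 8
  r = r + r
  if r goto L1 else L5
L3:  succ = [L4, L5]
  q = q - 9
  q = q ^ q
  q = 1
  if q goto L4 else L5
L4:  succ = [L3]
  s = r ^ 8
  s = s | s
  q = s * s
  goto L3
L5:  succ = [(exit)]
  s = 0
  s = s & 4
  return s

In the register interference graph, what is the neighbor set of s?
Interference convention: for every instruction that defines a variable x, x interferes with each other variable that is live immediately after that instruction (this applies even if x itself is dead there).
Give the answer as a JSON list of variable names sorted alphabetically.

Answer: ["r"]

Derivation:
Per-block:
  L0: def={q,r} ue=∅
  L1: def={h,q} ue={q}
  L2: def={r} ue={h,r}
  L3: def={q} ue={q}
  L4: def={q,s} ue={r}
  L5: def={s} ue=∅

Live sets:
  live L0: ∅→{q,r}
  live L1: {q,r}→{h,q,r}
  live L2: {h,q,r}→{q,r}
  live L3: {q,r}→{r}
  live L4: {r}→{q,r}
  live L5: ∅→∅

Conflict graph:
  h — {q,r}
  q — {h,r}
  r — {h,q,s}
  s — {r}

N(s) = ["r"]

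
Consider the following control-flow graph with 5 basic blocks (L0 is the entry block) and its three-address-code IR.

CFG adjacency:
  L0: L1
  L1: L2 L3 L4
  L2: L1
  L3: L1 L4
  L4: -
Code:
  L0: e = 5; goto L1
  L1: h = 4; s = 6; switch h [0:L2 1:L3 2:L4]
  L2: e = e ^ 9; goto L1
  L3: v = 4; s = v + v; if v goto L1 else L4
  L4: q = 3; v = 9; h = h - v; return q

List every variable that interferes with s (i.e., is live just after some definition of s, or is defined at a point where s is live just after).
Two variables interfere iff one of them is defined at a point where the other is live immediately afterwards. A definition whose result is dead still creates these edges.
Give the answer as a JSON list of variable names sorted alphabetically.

Answer: ["e", "h", "v"]

Derivation:
Block summaries:
  L0: {e} / ∅
  L1: {h,s} / ∅
  L2: {e} / {e}
  L3: {s,v} / ∅
  L4: {h,q,v} / {h}

Liveness:
  L0: in=∅ out={e}
  L1: in={e} out={e,h}
  L2: in={e} out={e}
  L3: in={e,h} out={e,h}
  L4: in={h} out=∅

Interference:
  e↔{h,s,v}
  h↔{e,q,s,v}
  q↔{h,v}
  s↔{e,h,v}
  v↔{e,h,q,s}

N(s) = ["e", "h", "v"]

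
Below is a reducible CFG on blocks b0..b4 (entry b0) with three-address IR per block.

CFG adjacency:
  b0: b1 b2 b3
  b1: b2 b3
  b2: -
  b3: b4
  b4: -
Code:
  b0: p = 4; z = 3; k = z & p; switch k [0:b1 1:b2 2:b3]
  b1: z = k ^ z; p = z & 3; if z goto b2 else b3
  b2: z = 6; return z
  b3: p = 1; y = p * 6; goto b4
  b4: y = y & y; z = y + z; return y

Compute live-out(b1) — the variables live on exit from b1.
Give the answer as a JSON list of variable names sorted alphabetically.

Block summaries:
  b0: {k,p,z} / ∅
  b1: {p,z} / {k,z}
  b2: {z} / ∅
  b3: {p,y} / ∅
  b4: {y,z} / {y,z}

Live sets:
  live b0: ∅→{k,z}
  live b1: {k,z}→{z}
  live b2: ∅→∅
  live b3: {z}→{y,z}
  live b4: {y,z}→∅

live-out(b1) = ["z"]

Answer: ["z"]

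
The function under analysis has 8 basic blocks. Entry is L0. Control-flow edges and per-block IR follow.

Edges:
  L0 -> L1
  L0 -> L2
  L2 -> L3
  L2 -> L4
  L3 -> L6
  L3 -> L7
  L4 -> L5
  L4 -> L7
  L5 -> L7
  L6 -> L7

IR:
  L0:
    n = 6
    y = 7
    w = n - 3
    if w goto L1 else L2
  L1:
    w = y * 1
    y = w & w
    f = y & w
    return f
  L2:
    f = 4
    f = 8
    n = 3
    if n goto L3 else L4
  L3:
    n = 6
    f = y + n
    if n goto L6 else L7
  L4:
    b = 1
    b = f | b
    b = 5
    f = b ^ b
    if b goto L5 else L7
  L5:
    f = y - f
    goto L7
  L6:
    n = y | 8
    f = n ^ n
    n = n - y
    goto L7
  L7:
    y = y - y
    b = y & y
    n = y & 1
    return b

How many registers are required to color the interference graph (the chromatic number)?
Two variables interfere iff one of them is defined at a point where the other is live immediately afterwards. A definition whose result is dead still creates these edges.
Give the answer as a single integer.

Per-block:
  L0: def={n,w,y} ue=∅
  L1: def={f,w,y} ue={y}
  L2: def={f,n} ue=∅
  L3: def={f,n} ue={y}
  L4: def={b,f} ue={f}
  L5: def={f} ue={f,y}
  L6: def={f,n} ue={y}
  L7: def={b,n,y} ue={y}

Liveness:
  L0: in=∅ out={y}
  L1: in={y} out=∅
  L2: in={y} out={f,y}
  L3: in={y} out={y}
  L4: in={f,y} out={f,y}
  L5: in={f,y} out={y}
  L6: in={y} out={y}
  L7: in={y} out=∅

Conflict graph:
  b — {f,n,y}
  f — {b,n,y}
  n — {b,f,y}
  w — {y}
  y — {b,f,n,w}

Colouring:
  lower bound: {b,f,n,y} mutually conflict ⇒ χ ≥ 4
  4-colouring: c0={y}  c1={b,w}  c2={f}  c3={n}
  χ = 4

Answer: 4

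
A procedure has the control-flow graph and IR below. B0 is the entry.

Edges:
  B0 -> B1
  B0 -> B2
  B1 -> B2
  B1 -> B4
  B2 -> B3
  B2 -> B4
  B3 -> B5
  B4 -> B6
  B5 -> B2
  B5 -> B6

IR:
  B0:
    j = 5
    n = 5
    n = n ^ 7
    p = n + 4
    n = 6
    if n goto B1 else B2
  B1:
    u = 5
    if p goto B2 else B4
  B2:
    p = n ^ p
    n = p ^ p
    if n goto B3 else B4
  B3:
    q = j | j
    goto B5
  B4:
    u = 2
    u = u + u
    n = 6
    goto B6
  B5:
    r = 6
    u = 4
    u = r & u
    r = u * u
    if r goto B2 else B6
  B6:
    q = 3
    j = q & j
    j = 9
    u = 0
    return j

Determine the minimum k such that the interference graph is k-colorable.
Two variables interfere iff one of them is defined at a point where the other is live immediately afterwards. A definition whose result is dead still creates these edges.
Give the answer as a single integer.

Block summaries:
  B0 def {j,n,p} use ∅
  B1 def {u} use {p}
  B2 def {n,p} use {n,p}
  B3 def {q} use {j}
  B4 def {n,u} use ∅
  B5 def {r,u} use ∅
  B6 def {j,q,u} use {j}

Live sets:
  B0: in=∅ out={j,n,p}
  B1: in={j,n,p} out={j,n,p}
  B2: in={j,n,p} out={j,n,p}
  B3: in={j,n,p} out={j,n,p}
  B4: in={j} out={j}
  B5: in={j,n,p} out={j,n,p}
  B6: in={j} out=∅

Interfere edges:
  j — {n,p,q,r,u}
  n — {j,p,q,r,u}
  p — {j,n,q,r,u}
  q — {j,n,p}
  r — {j,n,p,u}
  u — {j,n,p,r}

Colouring:
  {j,n,p,r,u} pairwise interfere (5-clique) ⇒ χ ≥ 5
  assign j→R0 n→R1 p→R2 q→R3 r→R3 u→R4 — no edge inside a register ⇒ χ ≤ 5
  χ = 5

Answer: 5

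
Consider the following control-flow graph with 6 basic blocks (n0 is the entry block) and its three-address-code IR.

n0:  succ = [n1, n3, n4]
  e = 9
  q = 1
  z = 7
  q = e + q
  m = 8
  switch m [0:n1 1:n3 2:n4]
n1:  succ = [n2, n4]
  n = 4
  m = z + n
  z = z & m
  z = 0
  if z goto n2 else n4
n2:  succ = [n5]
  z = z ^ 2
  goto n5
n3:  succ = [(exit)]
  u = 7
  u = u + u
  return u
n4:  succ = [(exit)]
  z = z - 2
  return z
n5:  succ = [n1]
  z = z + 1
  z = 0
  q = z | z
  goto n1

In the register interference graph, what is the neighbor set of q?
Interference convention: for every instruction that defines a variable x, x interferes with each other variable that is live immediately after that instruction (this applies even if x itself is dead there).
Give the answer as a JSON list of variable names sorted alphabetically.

Answer: ["e", "z"]

Working:
def/use:
  n0: {e,m,q,z} / ∅
  n1: {m,n,z} / {z}
  n2: {z} / {z}
  n3: {u} / ∅
  n4: {z} / {z}
  n5: {q,z} / {z}

Backward fixpoint:
  n0 li=∅ lo={z}
  n1 li={z} lo={z}
  n2 li={z} lo={z}
  n3 li=∅ lo=∅
  n4 li={z} lo=∅
  n5 li={z} lo={z}

Interference:
  e: {q,z}
  m: {z}
  n: {z}
  q: {e,z}
  u: ∅
  z: {e,m,n,q}

N(q) = ["e", "z"]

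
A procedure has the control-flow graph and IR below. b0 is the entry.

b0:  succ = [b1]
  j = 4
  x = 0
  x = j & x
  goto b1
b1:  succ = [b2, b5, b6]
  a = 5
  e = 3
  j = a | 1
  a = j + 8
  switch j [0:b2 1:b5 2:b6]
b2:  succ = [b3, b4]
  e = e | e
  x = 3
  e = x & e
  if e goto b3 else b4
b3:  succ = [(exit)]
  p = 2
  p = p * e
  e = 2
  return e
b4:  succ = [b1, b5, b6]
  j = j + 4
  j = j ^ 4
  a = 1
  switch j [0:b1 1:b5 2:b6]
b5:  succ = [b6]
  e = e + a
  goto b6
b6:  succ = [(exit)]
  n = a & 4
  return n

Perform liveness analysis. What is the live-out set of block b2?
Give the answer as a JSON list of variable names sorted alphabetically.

Block summaries:
  b0 def {j,x} use ∅
  b1 def {a,e,j} use ∅
  b2 def {e,x} use {e}
  b3 def {e,p} use {e}
  b4 def {a,j} use {j}
  b5 def {e} use {a,e}
  b6 def {n} use {a}

Backward fixpoint:
  live b0: ∅→∅
  live b1: ∅→{a,e,j}
  live b2: {e,j}→{e,j}
  live b3: {e}→∅
  live b4: {e,j}→{a,e}
  live b5: {a,e}→{a}
  live b6: {a}→∅

live-out(b2) = ["e", "j"]

Answer: ["e", "j"]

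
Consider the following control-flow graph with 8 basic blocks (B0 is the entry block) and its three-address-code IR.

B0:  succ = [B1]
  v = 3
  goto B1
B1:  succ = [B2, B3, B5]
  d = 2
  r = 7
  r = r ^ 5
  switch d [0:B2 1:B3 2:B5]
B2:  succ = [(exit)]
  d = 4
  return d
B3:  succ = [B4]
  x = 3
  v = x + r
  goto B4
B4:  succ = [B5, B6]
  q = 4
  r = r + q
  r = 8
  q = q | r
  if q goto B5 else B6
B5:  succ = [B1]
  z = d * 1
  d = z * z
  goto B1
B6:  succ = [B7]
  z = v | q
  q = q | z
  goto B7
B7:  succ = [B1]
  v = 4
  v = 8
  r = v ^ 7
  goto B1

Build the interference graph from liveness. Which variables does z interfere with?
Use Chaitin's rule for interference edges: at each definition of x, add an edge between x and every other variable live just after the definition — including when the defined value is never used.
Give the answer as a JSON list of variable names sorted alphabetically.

Answer: ["q"]

Analysis:
Block summaries:
  B0: def={v} ue=∅
  B1: def={d,r} ue=∅
  B2: def={d} ue=∅
  B3: def={v,x} ue={r}
  B4: def={q,r} ue={r}
  B5: def={d,z} ue={d}
  B6: def={q,z} ue={q,v}
  B7: def={r,v} ue=∅

Liveness:
  B0: in=∅ out=∅
  B1: in=∅ out={d,r}
  B2: in=∅ out=∅
  B3: in={d,r} out={d,r,v}
  B4: in={d,r,v} out={d,q,v}
  B5: in={d} out=∅
  B6: in={q,v} out=∅
  B7: in=∅ out=∅

Interfere edges:
  d: {q,r,v,x}
  q: {d,r,v,z}
  r: {d,q,v,x}
  v: {d,q,r}
  x: {d,r}
  z: {q}

N(z) = ["q"]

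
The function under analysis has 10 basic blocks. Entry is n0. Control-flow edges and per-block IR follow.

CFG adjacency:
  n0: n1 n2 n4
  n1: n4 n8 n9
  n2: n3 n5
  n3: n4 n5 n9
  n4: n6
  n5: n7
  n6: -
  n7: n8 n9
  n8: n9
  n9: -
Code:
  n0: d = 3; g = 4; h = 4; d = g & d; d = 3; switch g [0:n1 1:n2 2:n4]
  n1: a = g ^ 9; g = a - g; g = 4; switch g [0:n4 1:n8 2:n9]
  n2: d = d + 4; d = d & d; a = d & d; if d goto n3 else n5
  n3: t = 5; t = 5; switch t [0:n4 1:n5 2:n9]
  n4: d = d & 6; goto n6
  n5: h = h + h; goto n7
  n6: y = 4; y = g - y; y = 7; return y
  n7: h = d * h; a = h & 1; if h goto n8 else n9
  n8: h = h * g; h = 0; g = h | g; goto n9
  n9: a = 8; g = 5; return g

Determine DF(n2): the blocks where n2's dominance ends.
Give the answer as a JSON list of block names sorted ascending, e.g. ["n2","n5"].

Answer: ["n4", "n8", "n9"]

Working:
idom tree: n1←n0 n2←n0 n3←n2 n4←n0 n5←n2 n6←n4 n7←n5 n8←n0 n9←n0
Join-block Dom:
  n4: preds {n0,n1,n3}: {n0} ∩ {n0,n1} ∩ {n0,n2,n3} = {n0}; idom=n0
  n5: preds {n2,n3}: {n0,n2} ∩ {n0,n2,n3} = {n0,n2}; idom=n2
  n8: preds {n1,n7}: {n0,n1} ∩ {n0,n2,n5,n7} = {n0}; idom=n0
  n9: preds {n1,n3,n7,n8}: {n0,n1} ∩ {n0,n2,n3} ∩ {n0,n2,n5,n7} ∩ {n0,n8} = {n0}; idom=n0

Frontier:
  join n4 pred n0: · stop@n0
  join n4 pred n1: n1 stop@n0
  join n4 pred n3: n3→n2 stop@n0
  join n5 pred n2: · stop@n2
  join n5 pred n3: n3 stop@n2
  join n8 pred n1: n1 stop@n0
  join n8 pred n7: n7→n5→n2 stop@n0
  join n9 pred n1: n1 stop@n0
  join n9 pred n3: n3→n2 stop@n0
  join n9 pred n7: n7→n5→n2 stop@n0
  join n9 pred n8: n8 stop@n0
  n0: DF=∅
  n1: DF={n4,n8,n9}
  n2: DF={n4,n8,n9}
  n3: DF={n4,n5,n9}
  n4: DF=∅
  n5: DF={n8,n9}
  n6: DF=∅
  n7: DF={n8,n9}
  n8: DF={n9}
  n9: DF=∅

DF(n2) = ["n4", "n8", "n9"]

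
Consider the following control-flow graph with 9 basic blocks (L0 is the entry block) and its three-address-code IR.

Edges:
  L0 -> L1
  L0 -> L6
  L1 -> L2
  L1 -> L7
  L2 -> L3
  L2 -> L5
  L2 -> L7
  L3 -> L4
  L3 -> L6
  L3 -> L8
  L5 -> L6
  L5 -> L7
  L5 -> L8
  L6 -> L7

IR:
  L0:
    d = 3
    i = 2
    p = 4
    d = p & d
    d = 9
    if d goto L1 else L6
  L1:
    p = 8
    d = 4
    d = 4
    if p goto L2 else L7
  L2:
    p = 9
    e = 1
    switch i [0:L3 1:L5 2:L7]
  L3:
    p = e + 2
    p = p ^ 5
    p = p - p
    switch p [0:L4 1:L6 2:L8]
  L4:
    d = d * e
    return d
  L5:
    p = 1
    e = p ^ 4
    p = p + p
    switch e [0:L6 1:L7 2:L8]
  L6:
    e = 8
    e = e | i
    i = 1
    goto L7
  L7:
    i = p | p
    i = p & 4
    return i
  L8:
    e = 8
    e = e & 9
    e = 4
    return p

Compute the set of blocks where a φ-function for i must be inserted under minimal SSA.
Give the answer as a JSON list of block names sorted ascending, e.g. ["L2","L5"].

idom tree: L1←L0 L2←L1 L3←L2 L4←L3 L5←L2 L6←L0 L7←L0 L8←L2
Join-block Dom:
  L6: preds {L0,L3,L5}: {L0} ∩ {L0,L1,L2,L3} ∩ {L0,L1,L2,L5} = {L0}; idom=L0
  L7: preds {L1,L2,L5,L6}: {L0,L1} ∩ {L0,L1,L2} ∩ {L0,L1,L2,L5} ∩ {L0,L6} = {L0}; idom=L0
  L8: preds {L3,L5}: {L0,L1,L2,L3} ∩ {L0,L1,L2,L5} = {L0,L1,L2}; idom=L2

Frontier:
  L6←L0: walk · to L0
  L6←L3: walk L3→L2→L1 to L0
  L6←L5: walk L5→L2→L1 to L0
  L7←L1: walk L1 to L0
  L7←L2: walk L2→L1 to L0
  L7←L5: walk L5→L2→L1 to L0
  L7←L6: walk L6 to L0
  L8←L3: walk L3 to L2
  L8←L5: walk L5 to L2
  DF(L0)=∅
  DF(L1)={L6,L7}
  DF(L2)={L6,L7}
  DF(L3)={L6,L8}
  DF(L4)=∅
  DF(L5)={L6,L7,L8}
  DF(L6)={L7}
  DF(L7)=∅
  DF(L8)=∅

φ for i: defs {L0,L6,L7}
  DF⁺ = {L7}

Answer: ["L7"]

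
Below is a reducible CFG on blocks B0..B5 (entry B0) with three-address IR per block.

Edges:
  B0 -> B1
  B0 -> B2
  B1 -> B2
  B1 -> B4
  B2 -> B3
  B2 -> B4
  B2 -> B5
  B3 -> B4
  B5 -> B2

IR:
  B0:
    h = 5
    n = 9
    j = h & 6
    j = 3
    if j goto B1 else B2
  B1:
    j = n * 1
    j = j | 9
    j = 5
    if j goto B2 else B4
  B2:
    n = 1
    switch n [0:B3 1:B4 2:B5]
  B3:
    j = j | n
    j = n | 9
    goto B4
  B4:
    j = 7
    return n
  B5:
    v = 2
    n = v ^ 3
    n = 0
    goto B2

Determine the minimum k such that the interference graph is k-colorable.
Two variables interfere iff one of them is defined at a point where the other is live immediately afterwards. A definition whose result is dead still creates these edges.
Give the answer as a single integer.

Block summaries:
  B0: {h,j,n} / ∅
  B1: {j} / {n}
  B2: {n} / ∅
  B3: {j} / {j,n}
  B4: {j} / {n}
  B5: {n,v} / ∅

Live sets:
  live B0: ∅→{j,n}
  live B1: {n}→{j,n}
  live B2: {j}→{j,n}
  live B3: {j,n}→{n}
  live B4: {n}→∅
  live B5: {j}→{j}

Interference:
  h: {n}
  j: {n,v}
  n: {h,j}
  v: {j}

Registers:
  clique {h,n} ⇒ need ≥ 2
  assign h→R0 j→R0 n→R1 v→R1 — no edge inside a register ⇒ χ ≤ 2
  χ = 2

Answer: 2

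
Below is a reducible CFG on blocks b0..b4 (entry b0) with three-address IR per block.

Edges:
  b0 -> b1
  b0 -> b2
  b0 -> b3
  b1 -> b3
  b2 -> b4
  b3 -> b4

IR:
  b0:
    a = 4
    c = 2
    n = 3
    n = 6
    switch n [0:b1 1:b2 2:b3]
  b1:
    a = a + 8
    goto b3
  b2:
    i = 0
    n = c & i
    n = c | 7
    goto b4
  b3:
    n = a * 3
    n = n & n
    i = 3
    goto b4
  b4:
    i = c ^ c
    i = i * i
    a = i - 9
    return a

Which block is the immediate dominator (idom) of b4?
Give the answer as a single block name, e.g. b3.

Answer: b0

Analysis:
idom tree: b1←b0 b2←b0 b3←b0 b4←b0
Dom∩ at merges:
  b3: preds {b0,b1}: {b0} ∩ {b0,b1} = {b0}; idom=b0
  b4: preds {b2,b3}: {b0,b2} ∩ {b0,b3} = {b0}; idom=b0

idom(b4) = b0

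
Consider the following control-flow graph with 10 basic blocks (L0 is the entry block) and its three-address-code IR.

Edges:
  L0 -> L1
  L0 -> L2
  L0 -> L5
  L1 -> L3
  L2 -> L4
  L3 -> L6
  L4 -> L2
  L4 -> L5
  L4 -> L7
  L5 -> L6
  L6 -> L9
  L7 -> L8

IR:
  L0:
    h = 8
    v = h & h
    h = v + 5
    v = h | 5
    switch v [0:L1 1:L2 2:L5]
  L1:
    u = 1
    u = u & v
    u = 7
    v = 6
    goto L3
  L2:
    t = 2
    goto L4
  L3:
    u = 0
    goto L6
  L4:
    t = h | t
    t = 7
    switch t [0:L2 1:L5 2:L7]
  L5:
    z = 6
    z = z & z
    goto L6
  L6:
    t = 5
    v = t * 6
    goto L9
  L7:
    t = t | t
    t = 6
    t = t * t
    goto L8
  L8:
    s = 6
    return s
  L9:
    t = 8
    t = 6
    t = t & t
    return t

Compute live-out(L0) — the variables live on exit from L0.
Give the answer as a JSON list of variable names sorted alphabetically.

Answer: ["h", "v"]

Working:
Per-block:
  L0: def={h,v} ue=∅
  L1: def={u,v} ue={v}
  L2: def={t} ue=∅
  L3: def={u} ue=∅
  L4: def={t} ue={h,t}
  L5: def={z} ue=∅
  L6: def={t,v} ue=∅
  L7: def={t} ue={t}
  L8: def={s} ue=∅
  L9: def={t} ue=∅

Live sets:
  L0: in=∅ out={h,v}
  L1: in={v} out=∅
  L2: in={h} out={h,t}
  L3: in=∅ out=∅
  L4: in={h,t} out={h,t}
  L5: in=∅ out=∅
  L6: in=∅ out=∅
  L7: in={t} out=∅
  L8: in=∅ out=∅
  L9: in=∅ out=∅

live-out(L0) = ["h", "v"]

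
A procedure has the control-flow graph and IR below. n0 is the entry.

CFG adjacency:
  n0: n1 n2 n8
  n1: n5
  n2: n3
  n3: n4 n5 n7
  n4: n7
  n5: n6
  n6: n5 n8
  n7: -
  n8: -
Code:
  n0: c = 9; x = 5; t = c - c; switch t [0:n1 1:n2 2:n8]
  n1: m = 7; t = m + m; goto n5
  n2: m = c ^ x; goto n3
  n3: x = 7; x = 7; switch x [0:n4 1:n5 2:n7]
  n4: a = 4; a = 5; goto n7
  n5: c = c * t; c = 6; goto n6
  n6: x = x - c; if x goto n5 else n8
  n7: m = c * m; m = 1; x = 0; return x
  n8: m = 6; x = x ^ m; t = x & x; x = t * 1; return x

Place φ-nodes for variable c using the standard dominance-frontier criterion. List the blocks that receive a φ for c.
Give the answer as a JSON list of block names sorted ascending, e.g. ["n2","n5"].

Answer: ["n5", "n8"]

Analysis:
idom tree: n1←n0 n2←n0 n3←n2 n4←n3 n5←n0 n6←n5 n7←n3 n8←n0
Dom at joins:
  n5: preds {n1,n3,n6}: {n0,n1} ∩ {n0,n2,n3} ∩ {n0,n5,n6} = {n0}; idom=n0
  n7: preds {n3,n4}: {n0,n2,n3} ∩ {n0,n2,n3,n4} = {n0,n2,n3}; idom=n3
  n8: preds {n0,n6}: {n0} ∩ {n0,n5,n6} = {n0}; idom=n0

DF walk-up:
  n5←n1: walk n1 to n0
  n5←n3: walk n3→n2 to n0
  n5←n6: walk n6→n5 to n0
  n7←n3: walk · to n3
  n7←n4: walk n4 to n3
  n8←n0: walk · to n0
  n8←n6: walk n6→n5 to n0
  DF(n0)=∅
  DF(n1)={n5}
  DF(n2)={n5}
  DF(n3)={n5}
  DF(n4)={n7}
  DF(n5)={n5,n8}
  DF(n6)={n5,n8}
  DF(n7)=∅
  DF(n8)=∅

φ for c: defs {n0,n5}
  DF⁺ = {n5,n8}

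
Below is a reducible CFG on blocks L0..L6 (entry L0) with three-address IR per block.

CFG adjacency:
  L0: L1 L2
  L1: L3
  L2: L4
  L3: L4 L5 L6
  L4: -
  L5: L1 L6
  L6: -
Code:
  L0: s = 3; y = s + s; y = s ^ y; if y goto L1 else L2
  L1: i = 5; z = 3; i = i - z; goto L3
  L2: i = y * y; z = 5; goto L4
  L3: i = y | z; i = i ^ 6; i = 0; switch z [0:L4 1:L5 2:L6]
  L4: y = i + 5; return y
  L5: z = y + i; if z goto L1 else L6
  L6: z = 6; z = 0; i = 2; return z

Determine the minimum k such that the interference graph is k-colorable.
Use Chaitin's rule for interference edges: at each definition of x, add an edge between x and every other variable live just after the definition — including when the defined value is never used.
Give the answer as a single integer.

Answer: 3

Analysis:
Block summaries:
  L0 def {s,y} use ∅
  L1 def {i,z} use ∅
  L2 def {i,z} use {y}
  L3 def {i} use {y,z}
  L4 def {y} use {i}
  L5 def {z} use {i,y}
  L6 def {i,z} use ∅

Live sets:
  L0: in=∅ out={y}
  L1: in={y} out={y,z}
  L2: in={y} out={i}
  L3: in={y,z} out={i,y}
  L4: in={i} out=∅
  L5: in={i,y} out={y}
  L6: in=∅ out=∅

Interference:
  i↔{y,z}
  s↔{y}
  y↔{i,s,z}
  z↔{i,y}

Colouring:
  {i,y,z} pairwise interfere (3-clique) ⇒ χ ≥ 3
  3-colouring: R0={y}  R1={i,s}  R2={z}
  χ = 3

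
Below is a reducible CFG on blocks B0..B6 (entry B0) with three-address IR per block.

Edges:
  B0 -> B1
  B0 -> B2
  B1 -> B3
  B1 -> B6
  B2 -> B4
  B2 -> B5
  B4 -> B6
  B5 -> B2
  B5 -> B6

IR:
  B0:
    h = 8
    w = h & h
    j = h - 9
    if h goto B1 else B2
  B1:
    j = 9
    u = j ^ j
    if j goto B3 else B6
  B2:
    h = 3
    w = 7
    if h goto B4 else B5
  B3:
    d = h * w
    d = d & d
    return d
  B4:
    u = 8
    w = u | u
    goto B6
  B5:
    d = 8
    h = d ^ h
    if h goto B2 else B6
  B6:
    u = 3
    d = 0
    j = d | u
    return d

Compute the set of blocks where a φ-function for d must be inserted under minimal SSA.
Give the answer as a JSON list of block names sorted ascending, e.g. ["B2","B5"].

Answer: ["B2", "B6"]

Derivation:
idom tree: B1←B0 B2←B0 B3←B1 B4←B2 B5←B2 B6←B0
Dom at joins:
  B2: preds {B0,B5}: {B0} ∩ {B0,B2,B5} = {B0}; idom=B0
  B6: preds {B1,B4,B5}: {B0,B1} ∩ {B0,B2,B4} ∩ {B0,B2,B5} = {B0}; idom=B0

DF walk-up:
  join B2 pred B0: · stop@B0
  join B2 pred B5: B5→B2 stop@B0
  join B6 pred B1: B1 stop@B0
  join B6 pred B4: B4→B2 stop@B0
  join B6 pred B5: B5→B2 stop@B0
  DF(B0)=∅
  DF(B1)={B6}
  DF(B2)={B2,B6}
  DF(B3)=∅
  DF(B4)={B6}
  DF(B5)={B2,B6}
  DF(B6)=∅

φ for d: defs {B3,B5,B6}
  DF⁺ = {B2,B6}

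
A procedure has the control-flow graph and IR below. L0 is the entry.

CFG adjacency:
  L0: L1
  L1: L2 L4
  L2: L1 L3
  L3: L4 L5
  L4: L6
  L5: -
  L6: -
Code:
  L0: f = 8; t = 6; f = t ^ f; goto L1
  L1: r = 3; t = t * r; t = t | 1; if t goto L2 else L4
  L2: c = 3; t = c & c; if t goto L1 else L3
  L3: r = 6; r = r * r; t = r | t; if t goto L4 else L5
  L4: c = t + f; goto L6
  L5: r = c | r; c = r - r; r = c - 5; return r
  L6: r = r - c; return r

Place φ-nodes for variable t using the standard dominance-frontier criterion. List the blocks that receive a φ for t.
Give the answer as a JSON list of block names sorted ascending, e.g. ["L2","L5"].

Answer: ["L1", "L4"]

Analysis:
idom tree: L1←L0 L2←L1 L3←L2 L4←L1 L5←L3 L6←L4
Join-block Dom:
  L1: preds {L0,L2}: {L0} ∩ {L0,L1,L2} = {L0}; idom=L0
  L4: preds {L1,L3}: {L0,L1} ∩ {L0,L1,L2,L3} = {L0,L1}; idom=L1

Frontier:
  L1←L0: walk · to L0
  L1←L2: walk L2→L1 to L0
  L4←L1: walk · to L1
  L4←L3: walk L3→L2 to L1
  DF(L0)=∅
  DF(L1)={L1}
  DF(L2)={L1,L4}
  DF(L3)={L4}
  DF(L4)=∅
  DF(L5)=∅
  DF(L6)=∅

φ for t: defs {L0,L1,L2,L3}
  DF⁺ = {L1,L4}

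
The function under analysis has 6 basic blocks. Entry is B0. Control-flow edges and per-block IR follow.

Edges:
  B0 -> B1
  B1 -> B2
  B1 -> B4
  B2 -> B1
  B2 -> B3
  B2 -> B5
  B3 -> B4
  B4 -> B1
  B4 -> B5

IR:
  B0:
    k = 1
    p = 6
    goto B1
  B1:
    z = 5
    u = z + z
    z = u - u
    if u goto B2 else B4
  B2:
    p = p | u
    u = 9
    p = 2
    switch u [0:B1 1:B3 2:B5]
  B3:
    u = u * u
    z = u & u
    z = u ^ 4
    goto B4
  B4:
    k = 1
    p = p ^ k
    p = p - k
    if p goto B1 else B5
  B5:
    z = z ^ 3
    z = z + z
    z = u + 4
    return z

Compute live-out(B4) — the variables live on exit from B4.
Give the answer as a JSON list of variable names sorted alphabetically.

Answer: ["p", "u", "z"]

Working:
def/use:
  B0: def={k,p} ue=∅
  B1: def={u,z} ue=∅
  B2: def={p,u} ue={p,u}
  B3: def={u,z} ue={u}
  B4: def={k,p} ue={p}
  B5: def={z} ue={u,z}

Live sets:
  B0: in=∅ out={p}
  B1: in={p} out={p,u,z}
  B2: in={p,u,z} out={p,u,z}
  B3: in={p,u} out={p,u,z}
  B4: in={p,u,z} out={p,u,z}
  B5: in={u,z} out=∅

live-out(B4) = ["p", "u", "z"]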